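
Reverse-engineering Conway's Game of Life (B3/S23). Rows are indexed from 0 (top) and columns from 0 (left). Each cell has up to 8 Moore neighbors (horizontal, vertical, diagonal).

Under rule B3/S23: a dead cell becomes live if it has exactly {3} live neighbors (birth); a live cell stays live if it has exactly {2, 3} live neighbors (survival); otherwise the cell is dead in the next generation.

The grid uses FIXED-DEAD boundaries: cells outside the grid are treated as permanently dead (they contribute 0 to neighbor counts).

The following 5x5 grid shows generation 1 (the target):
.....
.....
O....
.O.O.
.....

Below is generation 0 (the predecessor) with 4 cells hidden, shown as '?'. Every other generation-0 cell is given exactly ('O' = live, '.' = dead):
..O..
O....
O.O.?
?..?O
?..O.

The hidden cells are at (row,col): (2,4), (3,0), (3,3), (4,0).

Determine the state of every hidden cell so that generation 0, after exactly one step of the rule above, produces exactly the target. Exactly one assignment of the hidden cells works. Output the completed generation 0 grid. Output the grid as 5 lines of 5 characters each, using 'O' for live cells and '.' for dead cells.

Answer: ..O..
O....
O.O..
O...O
...O.

Derivation:
Hidden generation-0 cells (in order): (2,4), (3,0), (3,3), (4,0).
A hidden cell only influences target cells in its own 3x3 neighborhood. Try each of the 2^4 = 16 assignments, step the completed generation 0 forward once under B3/S23, and compare with the target:
  (2,4)=. (3,0)=. (3,3)=. (4,0)=. -> step gives (2,0)='.' but target has 'O' -> reject
  (2,4)=. (3,0)=. (3,3)=. (4,0)=O -> step gives (2,0)='.' but target has 'O' -> reject
  (2,4)=. (3,0)=. (3,3)=O (4,0)=. -> step gives (2,0)='.' but target has 'O' -> reject
  (2,4)=. (3,0)=. (3,3)=O (4,0)=O -> step gives (2,0)='.' but target has 'O' -> reject
  (2,4)=. (3,0)=O (3,3)=. (4,0)=. -> step reproduces the target at every cell -> ACCEPT
  (2,4)=. (3,0)=O (3,3)=. (4,0)=O -> step gives (3,0)='O' but target has '.' -> reject
  (2,4)=. (3,0)=O (3,3)=O (4,0)=. -> step gives (2,3)='O' but target has '.' -> reject
  (2,4)=. (3,0)=O (3,3)=O (4,0)=O -> step gives (2,3)='O' but target has '.' -> reject
  (2,4)=O (3,0)=. (3,3)=. (4,0)=. -> step gives (1,3)='O' but target has '.' -> reject
  (2,4)=O (3,0)=. (3,3)=. (4,0)=O -> step gives (1,3)='O' but target has '.' -> reject
  (2,4)=O (3,0)=. (3,3)=O (4,0)=. -> step gives (1,3)='O' but target has '.' -> reject
  (2,4)=O (3,0)=. (3,3)=O (4,0)=O -> step gives (1,3)='O' but target has '.' -> reject
  (2,4)=O (3,0)=O (3,3)=. (4,0)=. -> step gives (1,3)='O' but target has '.' -> reject
  (2,4)=O (3,0)=O (3,3)=. (4,0)=O -> step gives (1,3)='O' but target has '.' -> reject
  (2,4)=O (3,0)=O (3,3)=O (4,0)=. -> step gives (1,3)='O' but target has '.' -> reject
  (2,4)=O (3,0)=O (3,3)=O (4,0)=O -> step gives (1,3)='O' but target has '.' -> reject
Unique solution: (2,4)=dead, (3,0)=live, (3,3)=dead, (4,0)=dead.
Check: live-neighbor counts of every cell in the completed generation 0:
12010
14220
24021
13231
11112
Applying B3/S23 to generation 0 with these counts gives:
.....
.....
O....
.O.O.
.....
which matches the target exactly.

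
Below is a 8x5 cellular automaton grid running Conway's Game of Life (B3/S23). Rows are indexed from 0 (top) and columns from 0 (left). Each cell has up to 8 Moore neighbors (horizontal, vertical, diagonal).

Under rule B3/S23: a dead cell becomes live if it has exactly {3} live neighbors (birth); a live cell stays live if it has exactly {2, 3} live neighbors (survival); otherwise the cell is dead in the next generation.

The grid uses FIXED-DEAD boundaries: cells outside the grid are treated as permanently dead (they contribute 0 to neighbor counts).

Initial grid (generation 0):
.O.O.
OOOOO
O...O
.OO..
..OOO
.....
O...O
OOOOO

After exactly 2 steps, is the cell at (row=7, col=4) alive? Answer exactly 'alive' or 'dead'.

Simulating step by step:
Generation 0 (given above): 21 live cells
Generation 1: 23 live cells
OO.OO
O...O
O...O
.OO.O
.OOO.
....O
O.O.O
OOOOO
Generation 2: 19 live cells
OO.OO
O...O
O...O
O...O
.O..O
....O
O.O.O
O.O.O

Cell (7,4) at generation 2: 1 -> alive

Answer: alive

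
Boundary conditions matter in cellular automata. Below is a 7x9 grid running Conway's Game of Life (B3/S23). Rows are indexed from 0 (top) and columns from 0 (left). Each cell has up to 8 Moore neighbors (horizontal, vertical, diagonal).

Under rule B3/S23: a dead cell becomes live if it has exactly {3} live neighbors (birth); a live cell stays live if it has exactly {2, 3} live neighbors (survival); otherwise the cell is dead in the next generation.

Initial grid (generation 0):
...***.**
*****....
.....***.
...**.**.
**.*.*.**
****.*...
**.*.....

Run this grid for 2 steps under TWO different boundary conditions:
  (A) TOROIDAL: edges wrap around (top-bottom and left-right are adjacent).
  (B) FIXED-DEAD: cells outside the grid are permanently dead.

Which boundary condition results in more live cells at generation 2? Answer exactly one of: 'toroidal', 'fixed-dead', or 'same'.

Under TOROIDAL boundary, generation 2:
**...**..
.**....*.
...*....*
***...**.
..***.*..
....*..*.
....****.
Population = 24

Under FIXED-DEAD boundary, generation 2:
.**......
***......
.*.*.....
.**...***
..***.**.
...*.***.
...**....
Population = 23

Comparison: toroidal=24, fixed-dead=23 -> toroidal

Answer: toroidal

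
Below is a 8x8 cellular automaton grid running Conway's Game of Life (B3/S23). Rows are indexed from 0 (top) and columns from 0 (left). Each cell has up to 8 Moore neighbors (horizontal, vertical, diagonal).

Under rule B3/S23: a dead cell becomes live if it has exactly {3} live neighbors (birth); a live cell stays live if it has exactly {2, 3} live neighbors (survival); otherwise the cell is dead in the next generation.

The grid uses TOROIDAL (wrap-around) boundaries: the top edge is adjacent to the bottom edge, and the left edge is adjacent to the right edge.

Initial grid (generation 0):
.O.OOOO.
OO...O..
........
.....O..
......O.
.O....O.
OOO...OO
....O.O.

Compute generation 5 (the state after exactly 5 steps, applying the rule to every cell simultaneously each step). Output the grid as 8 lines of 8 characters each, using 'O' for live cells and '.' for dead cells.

Simulating step by step:
Generation 0 (given above): 19 live cells
Generation 1: 22 live cells
OOOO..OO
OOO..OO.
........
........
.....OO.
.OO..OO.
OOO...O.
....O...
Generation 2: 18 live cells
...OO.O.
...O.OO.
.O......
........
.....OO.
O.O.....
O.OO..OO
.....OO.
Generation 3: 16 live cells
...O...O
..OO.OO.
........
........
........
O.OO.O..
O.OO.OO.
..O.....
Generation 4: 20 live cells
...OO.O.
..OOO.O.
........
........
........
..OO.OOO
.....OOO
.OO.O.OO
Generation 5: 13 live cells
(generation 5 grid is the final answer)

Answer: .O....O.
..O.O...
...O....
........
......O.
....OO.O
.O......
O.O.O...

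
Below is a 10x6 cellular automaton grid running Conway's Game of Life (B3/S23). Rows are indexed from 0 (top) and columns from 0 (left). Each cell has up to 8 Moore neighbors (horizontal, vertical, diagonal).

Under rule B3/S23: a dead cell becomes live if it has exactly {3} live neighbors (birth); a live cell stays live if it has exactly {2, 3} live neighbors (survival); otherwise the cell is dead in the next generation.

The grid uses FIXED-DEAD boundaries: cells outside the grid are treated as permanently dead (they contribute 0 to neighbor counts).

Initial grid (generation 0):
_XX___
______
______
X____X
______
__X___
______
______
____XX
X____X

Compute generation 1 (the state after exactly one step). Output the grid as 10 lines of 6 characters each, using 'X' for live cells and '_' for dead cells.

Simulating step by step:
Generation 0 (given above): 9 live cells
Generation 1: 4 live cells
(generation 1 grid is the final answer)

Answer: ______
______
______
______
______
______
______
______
____XX
____XX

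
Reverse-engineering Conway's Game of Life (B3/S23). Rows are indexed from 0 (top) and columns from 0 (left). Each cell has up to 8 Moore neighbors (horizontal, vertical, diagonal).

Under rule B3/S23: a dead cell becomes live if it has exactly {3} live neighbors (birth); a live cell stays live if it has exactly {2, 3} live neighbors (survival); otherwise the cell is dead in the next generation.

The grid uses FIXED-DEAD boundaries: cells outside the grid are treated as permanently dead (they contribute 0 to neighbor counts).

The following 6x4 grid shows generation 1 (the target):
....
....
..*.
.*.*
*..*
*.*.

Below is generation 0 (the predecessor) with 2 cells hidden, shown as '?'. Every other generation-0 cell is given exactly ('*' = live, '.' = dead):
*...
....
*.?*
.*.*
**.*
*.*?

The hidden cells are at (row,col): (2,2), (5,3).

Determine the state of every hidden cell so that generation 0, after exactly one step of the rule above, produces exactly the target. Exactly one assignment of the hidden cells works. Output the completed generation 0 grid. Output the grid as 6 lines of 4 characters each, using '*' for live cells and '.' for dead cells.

Answer: *...
....
*..*
.*.*
**.*
*.*.

Derivation:
Hidden generation-0 cells (in order): (2,2), (5,3).
A hidden cell only influences target cells in its own 3x3 neighborhood. Try each of the 2^2 = 4 assignments, step the completed generation 0 forward once under B3/S23, and compare with the target:
  (2,2)=. (5,3)=. -> step reproduces the target at every cell -> ACCEPT
  (2,2)=. (5,3)=* -> step gives (5,3)='*' but target has '.' -> reject
  (2,2)=* (5,3)=. -> step gives (1,1)='*' but target has '.' -> reject
  (2,2)=* (5,3)=* -> step gives (1,1)='*' but target has '.' -> reject
Unique solution: (2,2)=dead, (5,3)=dead.
Check: live-neighbor counts of every cell in the completed generation 0:
0100
2211
1231
4352
3452
2422
Applying B3/S23 to generation 0 with these counts gives:
....
....
..*.
.*.*
*..*
*.*.
which matches the target exactly.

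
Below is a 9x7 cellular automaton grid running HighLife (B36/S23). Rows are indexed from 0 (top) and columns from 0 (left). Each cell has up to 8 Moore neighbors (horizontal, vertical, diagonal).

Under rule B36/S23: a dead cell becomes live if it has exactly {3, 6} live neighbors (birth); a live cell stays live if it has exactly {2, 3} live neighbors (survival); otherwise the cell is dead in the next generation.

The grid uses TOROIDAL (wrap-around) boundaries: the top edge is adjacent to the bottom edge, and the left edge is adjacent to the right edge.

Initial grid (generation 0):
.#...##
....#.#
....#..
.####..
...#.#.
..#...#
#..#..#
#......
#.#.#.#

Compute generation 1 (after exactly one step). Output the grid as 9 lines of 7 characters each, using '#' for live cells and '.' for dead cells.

Simulating step by step:
Generation 0 (given above): 22 live cells
Generation 1: 23 live cells
(generation 1 grid is the final answer)

Answer: .#.##..
#...#.#
..#.#..
..#..#.
.#...#.
#.#####
##....#
...#.#.
.......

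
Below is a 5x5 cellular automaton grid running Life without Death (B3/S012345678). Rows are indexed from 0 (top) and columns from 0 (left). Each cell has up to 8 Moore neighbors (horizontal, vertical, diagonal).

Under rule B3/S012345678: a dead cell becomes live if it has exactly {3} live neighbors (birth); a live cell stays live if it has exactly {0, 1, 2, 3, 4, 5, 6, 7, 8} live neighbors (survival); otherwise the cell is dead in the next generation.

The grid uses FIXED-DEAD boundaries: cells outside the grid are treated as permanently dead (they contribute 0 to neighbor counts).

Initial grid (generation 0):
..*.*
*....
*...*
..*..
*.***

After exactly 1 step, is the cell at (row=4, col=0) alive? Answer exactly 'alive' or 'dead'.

Answer: alive

Derivation:
Simulating step by step:
Generation 0 (given above): 10 live cells
Generation 1: 15 live cells
..*.*
**.*.
**..*
..*.*
*****

Cell (4,0) at generation 1: 1 -> alive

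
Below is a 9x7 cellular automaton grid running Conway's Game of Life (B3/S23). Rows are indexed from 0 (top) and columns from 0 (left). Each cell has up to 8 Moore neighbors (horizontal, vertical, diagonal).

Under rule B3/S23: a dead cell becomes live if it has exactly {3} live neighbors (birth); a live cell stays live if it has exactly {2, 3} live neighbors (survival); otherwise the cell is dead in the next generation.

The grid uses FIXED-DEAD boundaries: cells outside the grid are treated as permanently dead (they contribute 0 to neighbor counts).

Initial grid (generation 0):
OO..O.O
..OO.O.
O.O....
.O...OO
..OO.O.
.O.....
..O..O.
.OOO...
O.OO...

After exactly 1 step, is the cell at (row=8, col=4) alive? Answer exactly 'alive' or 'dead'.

Simulating step by step:
Generation 0 (given above): 24 live cells
Generation 1: 31 live cells
.OOOOO.
O.OOOO.
..OOOOO
.O.OOOO
.OO.OOO
.O.OO..
...O...
....O..
...O...

Cell (8,4) at generation 1: 0 -> dead

Answer: dead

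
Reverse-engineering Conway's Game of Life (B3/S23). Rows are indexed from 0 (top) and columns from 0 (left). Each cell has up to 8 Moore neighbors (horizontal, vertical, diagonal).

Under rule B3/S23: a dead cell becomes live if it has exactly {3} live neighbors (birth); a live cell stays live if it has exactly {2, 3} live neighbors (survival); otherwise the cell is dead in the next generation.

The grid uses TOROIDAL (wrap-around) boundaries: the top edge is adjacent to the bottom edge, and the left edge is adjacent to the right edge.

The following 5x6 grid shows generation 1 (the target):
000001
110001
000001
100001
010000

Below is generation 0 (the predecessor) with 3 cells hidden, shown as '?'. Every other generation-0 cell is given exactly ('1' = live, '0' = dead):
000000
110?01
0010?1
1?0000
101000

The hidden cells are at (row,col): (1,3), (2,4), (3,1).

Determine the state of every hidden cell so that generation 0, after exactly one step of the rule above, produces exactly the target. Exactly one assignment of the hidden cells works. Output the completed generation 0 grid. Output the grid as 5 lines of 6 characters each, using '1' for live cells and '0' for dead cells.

Hidden generation-0 cells (in order): (1,3), (2,4), (3,1).
A hidden cell only influences target cells in its own 3x3 neighborhood. Try each of the 2^3 = 8 assignments, step the completed generation 0 forward once under B3/S23, and compare with the target:
  (1,3)=0 (2,4)=0 (3,1)=0 -> step reproduces the target at every cell -> ACCEPT
  (1,3)=0 (2,4)=0 (3,1)=1 -> step gives (2,2)='1' but target has '0' -> reject
  (1,3)=0 (2,4)=1 (3,1)=0 -> step gives (1,4)='1' but target has '0' -> reject
  (1,3)=0 (2,4)=1 (3,1)=1 -> step gives (1,4)='1' but target has '0' -> reject
  (1,3)=1 (2,4)=0 (3,1)=0 -> step gives (0,2)='1' but target has '0' -> reject
  (1,3)=1 (2,4)=0 (3,1)=1 -> step gives (0,2)='1' but target has '0' -> reject
  (1,3)=1 (2,4)=1 (3,1)=0 -> step gives (0,2)='1' but target has '0' -> reject
  (1,3)=1 (2,4)=1 (3,1)=1 -> step gives (0,2)='1' but target has '0' -> reject
Unique solution: (1,3)=dead, (2,4)=dead, (3,1)=dead.
Check: live-neighbor counts of every cell in the completed generation 0:
442113
322122
541123
242213
130102
Applying B3/S23 to generation 0 with these counts gives:
000001
110001
000001
100001
010000
which matches the target exactly.

Answer: 000000
110001
001001
100000
101000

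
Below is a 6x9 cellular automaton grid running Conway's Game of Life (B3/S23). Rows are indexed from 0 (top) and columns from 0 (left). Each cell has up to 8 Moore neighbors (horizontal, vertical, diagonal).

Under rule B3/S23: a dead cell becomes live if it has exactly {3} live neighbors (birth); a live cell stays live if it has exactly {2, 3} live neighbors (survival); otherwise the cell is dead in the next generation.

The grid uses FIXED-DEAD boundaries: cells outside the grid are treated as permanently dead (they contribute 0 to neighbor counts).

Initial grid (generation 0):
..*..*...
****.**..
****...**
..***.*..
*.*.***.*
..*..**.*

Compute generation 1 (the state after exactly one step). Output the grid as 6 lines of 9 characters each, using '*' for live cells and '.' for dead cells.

Simulating step by step:
Generation 0 (given above): 28 live cells
Generation 1: 19 live cells
(generation 1 grid is the final answer)

Answer: ..*****..
*....***.
*......*.
*.....*.*
..*......
.*.**.*..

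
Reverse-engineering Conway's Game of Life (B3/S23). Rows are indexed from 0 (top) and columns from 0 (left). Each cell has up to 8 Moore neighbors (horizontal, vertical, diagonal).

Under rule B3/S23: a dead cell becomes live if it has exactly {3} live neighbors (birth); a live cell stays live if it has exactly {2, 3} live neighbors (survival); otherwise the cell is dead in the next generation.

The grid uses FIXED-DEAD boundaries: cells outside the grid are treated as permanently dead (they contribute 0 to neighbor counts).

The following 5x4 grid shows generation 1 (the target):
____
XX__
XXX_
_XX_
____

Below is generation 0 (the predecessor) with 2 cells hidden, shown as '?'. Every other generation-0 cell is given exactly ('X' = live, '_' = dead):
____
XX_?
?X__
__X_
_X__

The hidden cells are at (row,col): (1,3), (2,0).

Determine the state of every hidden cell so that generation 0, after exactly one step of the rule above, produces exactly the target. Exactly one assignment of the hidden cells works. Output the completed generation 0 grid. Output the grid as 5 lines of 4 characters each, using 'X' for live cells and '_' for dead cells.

Answer: ____
XX__
_X__
__X_
_X__

Derivation:
Hidden generation-0 cells (in order): (1,3), (2,0).
A hidden cell only influences target cells in its own 3x3 neighborhood. Try each of the 2^2 = 4 assignments, step the completed generation 0 forward once under B3/S23, and compare with the target:
  (1,3)=_ (2,0)=_ -> step reproduces the target at every cell -> ACCEPT
  (1,3)=_ (2,0)=X -> step gives (2,1)='_' but target has 'X' -> reject
  (1,3)=X (2,0)=_ -> step gives (1,2)='X' but target has '_' -> reject
  (1,3)=X (2,0)=X -> step gives (1,2)='X' but target has '_' -> reject
Unique solution: (1,3)=dead, (2,0)=dead.
Check: live-neighbor counts of every cell in the completed generation 0:
2210
2220
3331
2321
1121
Applying B3/S23 to generation 0 with these counts gives:
____
XX__
XXX_
_XX_
____
which matches the target exactly.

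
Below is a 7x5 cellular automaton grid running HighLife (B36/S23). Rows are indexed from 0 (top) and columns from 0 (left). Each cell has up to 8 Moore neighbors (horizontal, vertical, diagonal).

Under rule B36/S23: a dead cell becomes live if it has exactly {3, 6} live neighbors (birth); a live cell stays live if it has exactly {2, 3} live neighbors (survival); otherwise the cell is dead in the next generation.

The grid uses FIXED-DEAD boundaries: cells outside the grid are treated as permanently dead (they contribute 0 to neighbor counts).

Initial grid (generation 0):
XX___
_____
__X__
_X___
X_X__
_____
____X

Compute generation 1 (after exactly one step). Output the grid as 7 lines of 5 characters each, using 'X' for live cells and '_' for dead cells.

Simulating step by step:
Generation 0 (given above): 7 live cells
Generation 1: 4 live cells
(generation 1 grid is the final answer)

Answer: _____
_X___
_____
_XX__
_X___
_____
_____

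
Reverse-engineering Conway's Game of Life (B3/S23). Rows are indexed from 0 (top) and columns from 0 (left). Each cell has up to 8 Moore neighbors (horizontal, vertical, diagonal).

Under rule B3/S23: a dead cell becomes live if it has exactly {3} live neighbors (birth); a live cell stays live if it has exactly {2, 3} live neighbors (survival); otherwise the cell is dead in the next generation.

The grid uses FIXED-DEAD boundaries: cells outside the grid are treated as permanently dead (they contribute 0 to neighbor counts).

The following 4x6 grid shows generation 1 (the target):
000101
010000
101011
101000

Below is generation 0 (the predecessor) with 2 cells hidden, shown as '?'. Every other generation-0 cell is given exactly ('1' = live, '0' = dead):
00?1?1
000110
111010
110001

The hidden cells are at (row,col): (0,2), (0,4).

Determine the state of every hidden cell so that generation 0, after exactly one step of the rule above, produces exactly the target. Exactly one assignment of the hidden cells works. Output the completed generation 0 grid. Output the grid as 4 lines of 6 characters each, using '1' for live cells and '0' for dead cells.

Answer: 000111
000110
111010
110001

Derivation:
Hidden generation-0 cells (in order): (0,2), (0,4).
A hidden cell only influences target cells in its own 3x3 neighborhood. Try each of the 2^2 = 4 assignments, step the completed generation 0 forward once under B3/S23, and compare with the target:
  (0,2)=0 (0,4)=0 -> step gives (0,5)='0' but target has '1' -> reject
  (0,2)=0 (0,4)=1 -> step reproduces the target at every cell -> ACCEPT
  (0,2)=1 (0,4)=0 -> step gives (0,2)='1' but target has '0' -> reject
  (0,2)=1 (0,4)=1 -> step gives (0,2)='1' but target has '0' -> reject
Unique solution: (0,2)=dead, (0,4)=live.
Check: live-neighbor counts of every cell in the completed generation 0:
002342
234554
343433
343221
Applying B3/S23 to generation 0 with these counts gives:
000101
010000
101011
101000
which matches the target exactly.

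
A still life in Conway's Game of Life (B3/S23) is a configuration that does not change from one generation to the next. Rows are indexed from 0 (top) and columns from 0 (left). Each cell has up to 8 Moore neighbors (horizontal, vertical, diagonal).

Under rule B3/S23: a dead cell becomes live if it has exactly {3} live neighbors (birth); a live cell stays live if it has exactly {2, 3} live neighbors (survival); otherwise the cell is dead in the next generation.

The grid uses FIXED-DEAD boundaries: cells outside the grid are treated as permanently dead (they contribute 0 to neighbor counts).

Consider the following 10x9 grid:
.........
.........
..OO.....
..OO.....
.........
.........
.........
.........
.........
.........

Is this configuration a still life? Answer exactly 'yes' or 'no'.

Compute generation 1 and compare to generation 0 (given above):
Generation 1:
.........
.........
..OO.....
..OO.....
.........
.........
.........
.........
.........
.........
The grids are IDENTICAL -> still life.

Answer: yes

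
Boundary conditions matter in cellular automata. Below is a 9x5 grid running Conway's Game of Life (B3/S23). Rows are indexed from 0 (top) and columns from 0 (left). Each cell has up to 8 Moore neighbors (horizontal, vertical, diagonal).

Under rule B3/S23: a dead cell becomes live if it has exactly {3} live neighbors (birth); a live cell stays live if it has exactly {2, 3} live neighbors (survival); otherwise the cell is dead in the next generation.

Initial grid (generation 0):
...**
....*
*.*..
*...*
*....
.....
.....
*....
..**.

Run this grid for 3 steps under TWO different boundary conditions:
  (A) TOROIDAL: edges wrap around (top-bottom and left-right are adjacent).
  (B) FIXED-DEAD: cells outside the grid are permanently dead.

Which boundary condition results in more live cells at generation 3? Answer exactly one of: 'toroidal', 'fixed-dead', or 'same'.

Under TOROIDAL boundary, generation 3:
*...*
....*
...*.
*.**.
....*
.....
.....
.....
*.***
Population = 12

Under FIXED-DEAD boundary, generation 3:
...**
....*
.....
.....
.....
.....
.....
.....
.....
Population = 3

Comparison: toroidal=12, fixed-dead=3 -> toroidal

Answer: toroidal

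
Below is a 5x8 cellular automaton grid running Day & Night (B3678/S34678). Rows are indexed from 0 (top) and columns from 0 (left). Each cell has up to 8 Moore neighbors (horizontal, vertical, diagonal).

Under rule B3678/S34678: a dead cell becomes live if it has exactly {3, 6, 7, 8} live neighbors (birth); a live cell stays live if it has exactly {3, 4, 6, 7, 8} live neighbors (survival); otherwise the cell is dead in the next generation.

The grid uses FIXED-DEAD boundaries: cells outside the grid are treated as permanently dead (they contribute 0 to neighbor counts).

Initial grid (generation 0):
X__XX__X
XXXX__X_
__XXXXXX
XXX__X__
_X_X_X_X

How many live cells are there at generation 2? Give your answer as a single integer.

Simulating step by step:
Generation 0 (given above): 23 live cells
Generation 1: 19 live cells
___X____
_X_XX_X_
_XX_XXX_
_X__XXXX
XX__X_X_
Generation 2: 14 live cells
__X_X___
___XX___
XXX__X__
_X__XX_X
______XX
Population at generation 2: 14

Answer: 14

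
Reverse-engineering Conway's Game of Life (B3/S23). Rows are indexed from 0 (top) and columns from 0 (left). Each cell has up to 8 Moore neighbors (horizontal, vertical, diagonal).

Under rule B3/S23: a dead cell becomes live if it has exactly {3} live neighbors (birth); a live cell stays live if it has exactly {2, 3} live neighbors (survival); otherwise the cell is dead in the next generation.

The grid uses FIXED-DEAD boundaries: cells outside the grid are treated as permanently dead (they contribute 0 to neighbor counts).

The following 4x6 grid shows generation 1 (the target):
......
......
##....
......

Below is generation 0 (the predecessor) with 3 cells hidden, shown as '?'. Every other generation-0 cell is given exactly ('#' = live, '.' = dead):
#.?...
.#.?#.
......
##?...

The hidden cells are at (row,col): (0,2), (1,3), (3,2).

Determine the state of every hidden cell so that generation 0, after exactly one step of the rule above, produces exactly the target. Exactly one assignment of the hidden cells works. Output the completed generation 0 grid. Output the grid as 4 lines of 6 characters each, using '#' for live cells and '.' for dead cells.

Answer: #.....
.#..#.
......
##....

Derivation:
Hidden generation-0 cells (in order): (0,2), (1,3), (3,2).
A hidden cell only influences target cells in its own 3x3 neighborhood. Try each of the 2^3 = 8 assignments, step the completed generation 0 forward once under B3/S23, and compare with the target:
  (0,2)=. (1,3)=. (3,2)=. -> step reproduces the target at every cell -> ACCEPT
  (0,2)=. (1,3)=. (3,2)=# -> step gives (2,1)='.' but target has '#' -> reject
  (0,2)=. (1,3)=# (3,2)=. -> step gives (2,2)='#' but target has '.' -> reject
  (0,2)=. (1,3)=# (3,2)=# -> step gives (2,1)='.' but target has '#' -> reject
  (0,2)=# (1,3)=. (3,2)=. -> step gives (0,1)='#' but target has '.' -> reject
  (0,2)=# (1,3)=. (3,2)=# -> step gives (0,1)='#' but target has '.' -> reject
  (0,2)=# (1,3)=# (3,2)=. -> step gives (0,1)='#' but target has '.' -> reject
  (0,2)=# (1,3)=# (3,2)=# -> step gives (0,1)='#' but target has '.' -> reject
Unique solution: (0,2)=dead, (1,3)=dead, (3,2)=dead.
Check: live-neighbor counts of every cell in the completed generation 0:
121111
211101
332111
111000
Applying B3/S23 to generation 0 with these counts gives:
......
......
##....
......
which matches the target exactly.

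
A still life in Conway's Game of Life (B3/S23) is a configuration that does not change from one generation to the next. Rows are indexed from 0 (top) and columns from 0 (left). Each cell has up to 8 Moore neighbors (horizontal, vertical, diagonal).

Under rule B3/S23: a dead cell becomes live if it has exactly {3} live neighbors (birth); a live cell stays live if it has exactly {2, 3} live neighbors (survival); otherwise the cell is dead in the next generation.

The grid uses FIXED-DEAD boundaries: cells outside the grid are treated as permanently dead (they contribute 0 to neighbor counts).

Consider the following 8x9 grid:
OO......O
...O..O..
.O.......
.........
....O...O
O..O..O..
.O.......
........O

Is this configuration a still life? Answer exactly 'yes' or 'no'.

Answer: no

Derivation:
Compute generation 1 and compare to generation 0 (given above):
Generation 1:
.........
OOO......
.........
.........
.........
.........
.........
.........
Cell (0,0) differs: gen0=1 vs gen1=0 -> NOT a still life.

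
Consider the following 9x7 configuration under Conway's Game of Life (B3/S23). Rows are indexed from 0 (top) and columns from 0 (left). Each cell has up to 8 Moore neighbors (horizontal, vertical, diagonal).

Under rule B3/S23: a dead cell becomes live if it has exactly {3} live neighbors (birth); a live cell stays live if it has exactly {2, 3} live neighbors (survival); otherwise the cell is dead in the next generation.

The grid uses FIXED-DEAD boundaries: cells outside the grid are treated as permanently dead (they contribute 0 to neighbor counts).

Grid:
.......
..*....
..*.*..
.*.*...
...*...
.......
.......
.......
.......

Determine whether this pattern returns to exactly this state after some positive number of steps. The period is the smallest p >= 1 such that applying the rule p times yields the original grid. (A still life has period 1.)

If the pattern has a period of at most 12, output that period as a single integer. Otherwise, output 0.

Simulating and comparing each generation to the original:
Gen 0 (original, given above): 6 live cells
Gen 1: 6 live cells, differs from original
Gen 2: 6 live cells, MATCHES original -> period = 2

Answer: 2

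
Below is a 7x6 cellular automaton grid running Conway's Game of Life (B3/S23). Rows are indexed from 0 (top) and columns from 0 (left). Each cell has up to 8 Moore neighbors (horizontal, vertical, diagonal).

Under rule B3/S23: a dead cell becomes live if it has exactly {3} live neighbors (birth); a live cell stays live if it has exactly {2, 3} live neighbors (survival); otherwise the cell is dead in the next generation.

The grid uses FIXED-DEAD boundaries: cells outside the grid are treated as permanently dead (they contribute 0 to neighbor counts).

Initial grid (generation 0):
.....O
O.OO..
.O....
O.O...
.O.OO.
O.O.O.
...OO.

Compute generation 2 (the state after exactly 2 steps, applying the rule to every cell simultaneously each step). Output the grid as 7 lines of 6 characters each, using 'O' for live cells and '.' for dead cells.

Answer: ......
.OO...
O..O..
O.OOO.
O...O.
.OO..O
..OOO.

Derivation:
Simulating step by step:
Generation 0 (given above): 15 live cells
Generation 1: 14 live cells
......
.OO...
O..O..
O.OO..
O...O.
.OO..O
...OO.
Generation 2: 16 live cells
(generation 2 grid is the final answer)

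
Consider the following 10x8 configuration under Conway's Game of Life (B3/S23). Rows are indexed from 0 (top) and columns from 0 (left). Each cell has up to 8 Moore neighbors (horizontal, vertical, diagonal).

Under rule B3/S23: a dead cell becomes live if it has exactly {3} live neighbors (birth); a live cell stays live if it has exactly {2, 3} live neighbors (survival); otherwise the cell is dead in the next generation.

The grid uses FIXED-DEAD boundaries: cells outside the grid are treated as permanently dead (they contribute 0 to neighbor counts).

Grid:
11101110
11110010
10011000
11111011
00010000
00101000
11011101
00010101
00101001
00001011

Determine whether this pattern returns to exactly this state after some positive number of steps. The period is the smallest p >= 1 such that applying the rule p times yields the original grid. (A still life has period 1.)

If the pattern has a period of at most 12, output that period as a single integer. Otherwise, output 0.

Simulating and comparing each generation to the original:
Gen 0 (original, given above): 39 live cells
Gen 1: 25 live cells, differs from original
Gen 2: 28 live cells, differs from original
Gen 3: 17 live cells, differs from original
Gen 4: 17 live cells, differs from original
Gen 5: 22 live cells, differs from original
Gen 6: 17 live cells, differs from original
Gen 7: 17 live cells, differs from original
Gen 8: 13 live cells, differs from original
Gen 9: 15 live cells, differs from original
Gen 10: 12 live cells, differs from original
Gen 11: 6 live cells, differs from original
Gen 12: 8 live cells, differs from original
No period found within 12 steps.

Answer: 0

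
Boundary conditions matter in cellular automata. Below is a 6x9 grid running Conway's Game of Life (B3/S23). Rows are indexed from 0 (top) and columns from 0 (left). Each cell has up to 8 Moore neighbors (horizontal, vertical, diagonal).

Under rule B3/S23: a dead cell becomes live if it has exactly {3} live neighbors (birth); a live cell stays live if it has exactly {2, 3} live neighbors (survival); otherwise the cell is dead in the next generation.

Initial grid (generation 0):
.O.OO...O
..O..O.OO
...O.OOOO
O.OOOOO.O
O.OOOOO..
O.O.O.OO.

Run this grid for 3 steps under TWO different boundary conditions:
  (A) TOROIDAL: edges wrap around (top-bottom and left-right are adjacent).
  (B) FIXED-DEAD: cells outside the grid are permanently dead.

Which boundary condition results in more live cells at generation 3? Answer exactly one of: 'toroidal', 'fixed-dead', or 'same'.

Answer: toroidal

Derivation:
Under TOROIDAL boundary, generation 3:
.........
OOO......
.........
..O......
..O......
..O.....O
Population = 7

Under FIXED-DEAD boundary, generation 3:
.OO.O....
.OO.O....
.........
.........
.........
.........
Population = 6

Comparison: toroidal=7, fixed-dead=6 -> toroidal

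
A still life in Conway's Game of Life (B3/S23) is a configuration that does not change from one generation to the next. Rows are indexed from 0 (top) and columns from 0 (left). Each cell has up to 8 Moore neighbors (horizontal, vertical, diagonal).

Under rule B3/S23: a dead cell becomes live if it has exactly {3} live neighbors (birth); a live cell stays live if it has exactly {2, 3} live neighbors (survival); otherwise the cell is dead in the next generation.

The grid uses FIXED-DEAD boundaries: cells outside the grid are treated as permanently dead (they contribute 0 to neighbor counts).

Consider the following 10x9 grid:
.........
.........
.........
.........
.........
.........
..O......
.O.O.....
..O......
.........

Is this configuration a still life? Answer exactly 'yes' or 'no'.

Answer: yes

Derivation:
Compute generation 1 and compare to generation 0 (given above):
Generation 1:
.........
.........
.........
.........
.........
.........
..O......
.O.O.....
..O......
.........
The grids are IDENTICAL -> still life.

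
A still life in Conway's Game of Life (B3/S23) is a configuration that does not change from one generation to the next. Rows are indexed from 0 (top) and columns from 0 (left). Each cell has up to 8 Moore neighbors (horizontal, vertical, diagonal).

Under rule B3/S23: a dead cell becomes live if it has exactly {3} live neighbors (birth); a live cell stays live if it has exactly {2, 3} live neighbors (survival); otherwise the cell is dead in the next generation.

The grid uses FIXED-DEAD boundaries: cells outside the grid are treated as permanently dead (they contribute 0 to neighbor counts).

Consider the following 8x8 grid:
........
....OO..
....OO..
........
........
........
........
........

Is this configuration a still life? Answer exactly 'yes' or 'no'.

Answer: yes

Derivation:
Compute generation 1 and compare to generation 0 (given above):
Generation 1:
........
....OO..
....OO..
........
........
........
........
........
The grids are IDENTICAL -> still life.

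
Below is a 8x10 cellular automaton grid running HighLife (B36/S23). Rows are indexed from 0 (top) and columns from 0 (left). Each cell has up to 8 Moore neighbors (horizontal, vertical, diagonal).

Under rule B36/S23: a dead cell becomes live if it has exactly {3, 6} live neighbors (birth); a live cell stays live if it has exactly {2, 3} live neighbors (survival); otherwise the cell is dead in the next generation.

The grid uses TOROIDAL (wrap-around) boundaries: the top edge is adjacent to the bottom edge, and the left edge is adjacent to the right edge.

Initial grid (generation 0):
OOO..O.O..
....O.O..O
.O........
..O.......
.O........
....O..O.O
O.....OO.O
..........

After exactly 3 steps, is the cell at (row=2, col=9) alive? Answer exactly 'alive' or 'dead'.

Answer: dead

Derivation:
Simulating step by step:
Generation 0 (given above): 18 live cells
Generation 1: 19 live cells
OO...OO...
..O..OO...
..........
.OO.......
..........
......OO.O
O.....OO.O
.......OOO
Generation 2: 17 live cells
OO...O..OO
.O...OO...
.OO.......
..........
..........
O.....OO.O
O.........
.O...O....
Generation 3: 17 live cells
.OO.OO...O
.....OO..O
.OO.......
..........
..........
O........O
OO....O..O
.O........

Cell (2,9) at generation 3: 0 -> dead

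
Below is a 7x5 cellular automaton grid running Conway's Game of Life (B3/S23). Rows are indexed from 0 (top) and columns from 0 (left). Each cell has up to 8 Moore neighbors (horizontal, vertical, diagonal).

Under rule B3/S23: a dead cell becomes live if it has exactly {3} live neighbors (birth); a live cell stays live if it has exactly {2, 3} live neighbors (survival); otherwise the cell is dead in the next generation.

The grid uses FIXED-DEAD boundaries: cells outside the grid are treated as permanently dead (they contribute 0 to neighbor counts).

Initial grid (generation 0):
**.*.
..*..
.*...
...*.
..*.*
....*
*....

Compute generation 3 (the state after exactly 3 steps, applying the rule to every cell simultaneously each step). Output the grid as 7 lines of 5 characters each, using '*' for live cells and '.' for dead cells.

Simulating step by step:
Generation 0 (given above): 10 live cells
Generation 1: 9 live cells
.**..
*.*..
..*..
..**.
....*
...*.
.....
Generation 2: 9 live cells
.**..
..**.
..*..
..**.
..*.*
.....
.....
Generation 3: 8 live cells
(generation 3 grid is the final answer)

Answer: .***.
...*.
.*...
.**..
..*..
.....
.....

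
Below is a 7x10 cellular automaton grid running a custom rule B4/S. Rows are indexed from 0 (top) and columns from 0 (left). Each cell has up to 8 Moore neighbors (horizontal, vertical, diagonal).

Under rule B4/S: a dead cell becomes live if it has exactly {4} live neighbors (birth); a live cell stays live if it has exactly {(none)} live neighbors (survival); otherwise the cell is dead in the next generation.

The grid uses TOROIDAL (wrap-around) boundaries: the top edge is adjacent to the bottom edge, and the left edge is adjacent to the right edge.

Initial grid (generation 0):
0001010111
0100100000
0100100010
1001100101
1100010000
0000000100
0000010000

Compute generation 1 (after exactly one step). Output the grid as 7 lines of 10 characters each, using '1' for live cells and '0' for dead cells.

Answer: 0000100000
0000000010
1001000000
0100000000
0000000000
0000000000
0000001010

Derivation:
Simulating step by step:
Generation 0 (given above): 20 live cells
Generation 1: 7 live cells
(generation 1 grid is the final answer)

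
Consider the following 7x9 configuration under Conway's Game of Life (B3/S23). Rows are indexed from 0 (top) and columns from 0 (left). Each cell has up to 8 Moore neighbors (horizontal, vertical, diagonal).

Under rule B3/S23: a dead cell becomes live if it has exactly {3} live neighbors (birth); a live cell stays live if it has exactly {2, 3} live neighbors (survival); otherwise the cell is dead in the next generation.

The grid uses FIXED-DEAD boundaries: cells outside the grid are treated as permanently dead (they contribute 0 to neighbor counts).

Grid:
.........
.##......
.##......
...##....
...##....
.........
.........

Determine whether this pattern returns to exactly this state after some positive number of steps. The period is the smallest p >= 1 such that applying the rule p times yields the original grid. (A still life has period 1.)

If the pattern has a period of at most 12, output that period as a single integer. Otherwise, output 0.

Answer: 2

Derivation:
Simulating and comparing each generation to the original:
Gen 0 (original, given above): 8 live cells
Gen 1: 6 live cells, differs from original
Gen 2: 8 live cells, MATCHES original -> period = 2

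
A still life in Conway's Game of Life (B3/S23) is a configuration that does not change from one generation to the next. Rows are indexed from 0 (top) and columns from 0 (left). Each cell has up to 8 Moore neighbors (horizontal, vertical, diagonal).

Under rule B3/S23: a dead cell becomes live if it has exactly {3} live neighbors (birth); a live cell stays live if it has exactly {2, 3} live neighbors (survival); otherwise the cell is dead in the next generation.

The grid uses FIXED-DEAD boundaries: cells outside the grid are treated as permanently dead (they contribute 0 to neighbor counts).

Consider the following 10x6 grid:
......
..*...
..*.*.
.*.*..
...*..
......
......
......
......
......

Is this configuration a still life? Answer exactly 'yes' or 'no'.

Compute generation 1 and compare to generation 0 (given above):
Generation 1:
......
...*..
.**...
...**.
..*...
......
......
......
......
......
Cell (1,2) differs: gen0=1 vs gen1=0 -> NOT a still life.

Answer: no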